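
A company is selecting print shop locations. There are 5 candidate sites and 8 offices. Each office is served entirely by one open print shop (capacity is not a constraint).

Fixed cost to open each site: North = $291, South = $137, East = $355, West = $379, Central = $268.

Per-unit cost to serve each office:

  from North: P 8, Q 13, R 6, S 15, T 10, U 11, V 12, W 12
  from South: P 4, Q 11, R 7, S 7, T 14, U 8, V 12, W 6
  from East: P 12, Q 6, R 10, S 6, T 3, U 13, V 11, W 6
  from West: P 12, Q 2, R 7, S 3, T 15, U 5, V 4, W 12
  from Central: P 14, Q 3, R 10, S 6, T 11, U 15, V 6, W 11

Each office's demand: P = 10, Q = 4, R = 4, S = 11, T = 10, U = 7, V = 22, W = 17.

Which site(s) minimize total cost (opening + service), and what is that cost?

Open South only; minimum total cost 888.

For any fixed open set, each office goes to its cheapest open site; total = fixed + service.
{South}: P→South 4·10=40, Q→South 11·4=44, R→South 7·4=28, S→South 7·11=77, T→South 14·10=140, U→South 8·7=56, V→South 12·22=264, W→South 6·17=102. Service 751; fixed 137; total 888.
{South, Central}: P→South 4·10=40, Q→Central 3·4=12, R→South 7·4=28, S→Central 6·11=66, T→Central 11·10=110, U→South 8·7=56, V→Central 6·22=132, W→South 6·17=102. Service 546; fixed 405; total 951.
{South, West}: P→South 4·10=40, Q→West 2·4=8, R→South 7·4=28, S→West 3·11=33, T→South 14·10=140, U→West 5·7=35, V→West 4·22=88, W→South 6·17=102. Service 474; fixed 516; total 990.
{North, South, East, West, Central}: service 360 + fixed 1430 = 1790
No other subset beats 888.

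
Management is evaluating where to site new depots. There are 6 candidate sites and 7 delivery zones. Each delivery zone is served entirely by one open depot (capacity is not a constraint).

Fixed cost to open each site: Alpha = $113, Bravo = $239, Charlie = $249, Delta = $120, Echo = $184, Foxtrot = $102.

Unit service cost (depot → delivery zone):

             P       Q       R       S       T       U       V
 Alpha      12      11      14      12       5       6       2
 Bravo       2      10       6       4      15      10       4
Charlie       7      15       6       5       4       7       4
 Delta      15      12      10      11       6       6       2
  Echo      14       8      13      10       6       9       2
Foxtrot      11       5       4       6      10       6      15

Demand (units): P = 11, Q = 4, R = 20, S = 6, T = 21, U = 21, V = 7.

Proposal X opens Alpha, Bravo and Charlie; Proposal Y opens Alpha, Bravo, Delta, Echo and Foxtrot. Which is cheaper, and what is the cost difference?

Proposal X: {Alpha, Bravo, Charlie}: P→Bravo 2·11=22, Q→Bravo 10·4=40, R→Bravo 6·20=120, S→Bravo 4·6=24, T→Charlie 4·21=84, U→Alpha 6·21=126, V→Alpha 2·7=14. Service 430; fixed 601; total 1031.
Proposal Y: {Alpha, Bravo, Delta, Echo, Foxtrot}: P→Bravo 2·11=22, Q→Foxtrot 5·4=20, R→Foxtrot 4·20=80, S→Bravo 4·6=24, T→Alpha 5·21=105, U→Alpha 6·21=126, V→Alpha 2·7=14. Service 391; fixed 758; total 1149.
Difference: |1031 − 1149| = 118.

Proposal X is cheaper by 118.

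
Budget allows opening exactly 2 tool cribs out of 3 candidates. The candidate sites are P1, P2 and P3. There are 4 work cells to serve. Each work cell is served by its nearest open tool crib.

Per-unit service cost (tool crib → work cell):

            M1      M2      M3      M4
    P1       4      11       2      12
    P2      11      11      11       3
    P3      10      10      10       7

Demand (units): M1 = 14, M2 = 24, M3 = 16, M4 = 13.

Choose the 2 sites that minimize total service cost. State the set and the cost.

Choose P1 and P2; total service cost 391.

With exactly 2 open, each work cell uses its cheapest among the chosen.
{P1, P2}: M1→P1 4·14=56, M2→P1 11·24=264, M3→P1 2·16=32, M4→P2 3·13=39. Service cost 391.
{P1, P3}: service cost 419
{P2, P3}: service cost 579
Among all 3 size-2 choices, {P1, P2} is lowest.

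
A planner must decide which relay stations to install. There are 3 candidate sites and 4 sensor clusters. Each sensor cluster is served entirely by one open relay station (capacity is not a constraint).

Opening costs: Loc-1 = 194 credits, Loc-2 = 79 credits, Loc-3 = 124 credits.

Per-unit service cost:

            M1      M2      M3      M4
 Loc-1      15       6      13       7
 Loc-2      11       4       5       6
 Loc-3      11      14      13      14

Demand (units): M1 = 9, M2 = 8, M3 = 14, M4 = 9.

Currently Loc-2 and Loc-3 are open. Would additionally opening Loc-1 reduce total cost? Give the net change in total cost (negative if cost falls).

Current service cost with {Loc-2, Loc-3}: 255.
Adding Loc-1: each sensor cluster re-picks its cheapest; new service cost 255, saving 0.
Extra fixed cost: 194. Net change = 194 − 0 = 194.
(Totals: 458 → 652.)

No — net change +194 (cost rises by 194).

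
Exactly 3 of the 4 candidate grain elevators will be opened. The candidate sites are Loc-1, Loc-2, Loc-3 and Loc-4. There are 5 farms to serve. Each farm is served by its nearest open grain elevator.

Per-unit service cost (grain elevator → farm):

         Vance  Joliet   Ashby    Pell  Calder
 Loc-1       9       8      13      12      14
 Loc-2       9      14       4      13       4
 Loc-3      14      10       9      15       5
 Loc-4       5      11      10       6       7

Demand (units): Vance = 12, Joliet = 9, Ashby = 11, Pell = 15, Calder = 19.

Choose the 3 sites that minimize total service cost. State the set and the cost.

With exactly 3 open, each farm uses its cheapest among the chosen.
{Loc-1, Loc-2, Loc-4}: Vance→Loc-4 5·12=60, Joliet→Loc-1 8·9=72, Ashby→Loc-2 4·11=44, Pell→Loc-4 6·15=90, Calder→Loc-2 4·19=76. Service cost 342.
{Loc-2, Loc-3, Loc-4}: service cost 360
{Loc-1, Loc-3, Loc-4}: service cost 416
Among all 4 size-3 choices, {Loc-1, Loc-2, Loc-4} is lowest.

Choose Loc-1, Loc-2 and Loc-4; total service cost 342.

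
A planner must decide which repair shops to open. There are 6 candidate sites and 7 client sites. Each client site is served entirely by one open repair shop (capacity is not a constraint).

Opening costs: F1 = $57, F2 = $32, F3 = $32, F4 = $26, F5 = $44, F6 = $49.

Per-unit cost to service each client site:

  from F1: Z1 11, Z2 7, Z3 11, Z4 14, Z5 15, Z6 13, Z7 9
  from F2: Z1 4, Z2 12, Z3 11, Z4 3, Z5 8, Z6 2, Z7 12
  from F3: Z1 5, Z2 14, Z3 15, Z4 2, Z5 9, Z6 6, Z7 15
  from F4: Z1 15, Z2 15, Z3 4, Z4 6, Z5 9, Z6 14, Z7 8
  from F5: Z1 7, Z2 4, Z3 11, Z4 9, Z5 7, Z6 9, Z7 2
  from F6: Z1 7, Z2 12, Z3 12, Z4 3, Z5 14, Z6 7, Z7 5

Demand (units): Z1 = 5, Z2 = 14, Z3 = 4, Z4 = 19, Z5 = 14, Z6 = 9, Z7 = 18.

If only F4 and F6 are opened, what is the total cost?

Each client site is assigned to its cheapest site among the open ones.
{F4, F6}: Z1→F6 7·5=35, Z2→F6 12·14=168, Z3→F4 4·4=16, Z4→F6 3·19=57, Z5→F4 9·14=126, Z6→F6 7·9=63, Z7→F6 5·18=90. Service 555; fixed 75; total 630.

Total cost: 630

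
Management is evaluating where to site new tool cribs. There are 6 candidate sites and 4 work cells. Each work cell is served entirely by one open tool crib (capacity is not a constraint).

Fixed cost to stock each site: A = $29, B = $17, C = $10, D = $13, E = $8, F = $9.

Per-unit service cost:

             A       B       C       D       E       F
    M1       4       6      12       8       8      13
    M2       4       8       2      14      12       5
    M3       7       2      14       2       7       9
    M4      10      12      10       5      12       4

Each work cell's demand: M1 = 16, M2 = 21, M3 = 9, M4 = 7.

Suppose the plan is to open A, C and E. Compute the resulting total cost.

Each work cell is assigned to its cheapest site among the open ones.
{A, C, E}: M1→A 4·16=64, M2→C 2·21=42, M3→A 7·9=63, M4→A 10·7=70. Service 239; fixed 47; total 286.

Total cost: 286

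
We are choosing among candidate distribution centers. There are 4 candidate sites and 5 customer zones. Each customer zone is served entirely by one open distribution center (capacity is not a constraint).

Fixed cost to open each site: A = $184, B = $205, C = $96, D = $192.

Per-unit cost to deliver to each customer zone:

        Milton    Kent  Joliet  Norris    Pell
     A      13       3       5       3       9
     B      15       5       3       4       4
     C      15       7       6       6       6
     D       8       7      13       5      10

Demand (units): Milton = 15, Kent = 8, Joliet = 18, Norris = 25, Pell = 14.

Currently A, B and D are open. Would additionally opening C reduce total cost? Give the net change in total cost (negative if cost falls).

No — net change +96 (cost rises by 96).

Current service cost with {A, B, D}: 329.
Adding C: each customer zone re-picks its cheapest; new service cost 329, saving 0.
Extra fixed cost: 96. Net change = 96 − 0 = 96.
(Totals: 910 → 1006.)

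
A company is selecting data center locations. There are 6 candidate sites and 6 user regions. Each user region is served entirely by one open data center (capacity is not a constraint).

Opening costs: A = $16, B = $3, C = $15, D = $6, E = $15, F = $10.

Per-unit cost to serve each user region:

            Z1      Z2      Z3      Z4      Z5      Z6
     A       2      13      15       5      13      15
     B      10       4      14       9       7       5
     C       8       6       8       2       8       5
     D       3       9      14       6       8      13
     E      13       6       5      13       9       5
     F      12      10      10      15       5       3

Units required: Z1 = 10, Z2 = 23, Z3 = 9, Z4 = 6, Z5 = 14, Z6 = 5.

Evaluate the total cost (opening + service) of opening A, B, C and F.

Each user region is assigned to its cheapest site among the open ones.
{A, B, C, F}: Z1→A 2·10=20, Z2→B 4·23=92, Z3→C 8·9=72, Z4→C 2·6=12, Z5→F 5·14=70, Z6→F 3·5=15. Service 281; fixed 44; total 325.

Total cost: 325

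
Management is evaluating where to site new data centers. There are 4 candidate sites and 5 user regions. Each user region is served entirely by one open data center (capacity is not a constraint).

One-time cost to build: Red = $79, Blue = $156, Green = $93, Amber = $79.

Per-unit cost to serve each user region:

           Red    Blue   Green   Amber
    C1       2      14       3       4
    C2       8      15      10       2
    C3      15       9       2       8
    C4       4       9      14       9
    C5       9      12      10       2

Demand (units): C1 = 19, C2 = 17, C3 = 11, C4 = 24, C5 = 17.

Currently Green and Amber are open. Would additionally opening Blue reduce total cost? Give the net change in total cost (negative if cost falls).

No — net change +156 (cost rises by 156).

Current service cost with {Green, Amber}: 363.
Adding Blue: each user region re-picks its cheapest; new service cost 363, saving 0.
Extra fixed cost: 156. Net change = 156 − 0 = 156.
(Totals: 535 → 691.)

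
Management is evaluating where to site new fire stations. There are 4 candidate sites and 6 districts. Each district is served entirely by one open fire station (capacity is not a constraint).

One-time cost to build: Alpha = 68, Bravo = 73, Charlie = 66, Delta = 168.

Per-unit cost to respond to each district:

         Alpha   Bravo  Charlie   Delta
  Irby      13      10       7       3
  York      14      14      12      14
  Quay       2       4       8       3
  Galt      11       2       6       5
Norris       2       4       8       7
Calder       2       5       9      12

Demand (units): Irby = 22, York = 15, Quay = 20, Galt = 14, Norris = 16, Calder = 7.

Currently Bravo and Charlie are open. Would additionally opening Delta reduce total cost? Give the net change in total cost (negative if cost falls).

No — net change +60 (cost rises by 60).

Current service cost with {Bravo, Charlie}: 541.
Adding Delta: each district re-picks its cheapest; new service cost 433, saving 108.
Extra fixed cost: 168. Net change = 168 − 108 = 60.
(Totals: 680 → 740.)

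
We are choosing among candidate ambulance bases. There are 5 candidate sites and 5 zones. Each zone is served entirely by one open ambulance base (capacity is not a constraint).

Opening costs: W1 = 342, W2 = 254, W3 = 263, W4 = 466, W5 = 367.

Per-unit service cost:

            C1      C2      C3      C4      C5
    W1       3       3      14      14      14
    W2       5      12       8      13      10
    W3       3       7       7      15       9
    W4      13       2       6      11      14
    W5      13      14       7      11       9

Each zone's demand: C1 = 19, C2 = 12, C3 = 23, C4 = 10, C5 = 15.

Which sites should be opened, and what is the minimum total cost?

For any fixed open set, each zone goes to its cheapest open site; total = fixed + service.
{W3}: C1→W3 3·19=57, C2→W3 7·12=84, C3→W3 7·23=161, C4→W3 15·10=150, C5→W3 9·15=135. Service 587; fixed 263; total 850.
{W2}: C1→W2 5·19=95, C2→W2 12·12=144, C3→W2 8·23=184, C4→W2 13·10=130, C5→W2 10·15=150. Service 703; fixed 254; total 957.
{W2, W3}: service 567 + fixed 517 = 1084
{W1, W2, W3, W4, W5}: service 464 + fixed 1692 = 2156
No other subset beats 850.

Open W3 only; minimum total cost 850.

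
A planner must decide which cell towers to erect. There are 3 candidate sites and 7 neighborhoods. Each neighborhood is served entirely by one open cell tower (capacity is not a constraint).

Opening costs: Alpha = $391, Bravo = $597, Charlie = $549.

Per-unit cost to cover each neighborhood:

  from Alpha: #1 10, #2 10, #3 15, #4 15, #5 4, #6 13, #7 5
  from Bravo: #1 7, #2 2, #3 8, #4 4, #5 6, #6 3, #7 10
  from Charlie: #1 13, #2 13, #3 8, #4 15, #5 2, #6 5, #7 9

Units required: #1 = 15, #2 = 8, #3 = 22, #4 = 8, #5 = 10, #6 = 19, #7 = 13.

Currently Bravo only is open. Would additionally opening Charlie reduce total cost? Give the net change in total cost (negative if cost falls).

No — net change +496 (cost rises by 496).

Current service cost with {Bravo}: 576.
Adding Charlie: each neighborhood re-picks its cheapest; new service cost 523, saving 53.
Extra fixed cost: 549. Net change = 549 − 53 = 496.
(Totals: 1173 → 1669.)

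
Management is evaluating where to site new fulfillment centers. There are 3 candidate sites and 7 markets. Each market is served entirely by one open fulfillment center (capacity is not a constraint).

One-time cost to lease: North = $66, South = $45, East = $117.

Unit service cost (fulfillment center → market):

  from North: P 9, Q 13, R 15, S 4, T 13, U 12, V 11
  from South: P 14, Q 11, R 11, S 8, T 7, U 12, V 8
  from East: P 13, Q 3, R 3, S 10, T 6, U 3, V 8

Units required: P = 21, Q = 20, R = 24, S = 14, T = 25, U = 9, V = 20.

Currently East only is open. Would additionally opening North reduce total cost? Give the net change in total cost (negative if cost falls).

Current service cost with {East}: 882.
Adding North: each market re-picks its cheapest; new service cost 714, saving 168.
Extra fixed cost: 66. Net change = 66 − 168 = -102.
(Totals: 999 → 897.)

Yes — net change −102 (cost falls by 102).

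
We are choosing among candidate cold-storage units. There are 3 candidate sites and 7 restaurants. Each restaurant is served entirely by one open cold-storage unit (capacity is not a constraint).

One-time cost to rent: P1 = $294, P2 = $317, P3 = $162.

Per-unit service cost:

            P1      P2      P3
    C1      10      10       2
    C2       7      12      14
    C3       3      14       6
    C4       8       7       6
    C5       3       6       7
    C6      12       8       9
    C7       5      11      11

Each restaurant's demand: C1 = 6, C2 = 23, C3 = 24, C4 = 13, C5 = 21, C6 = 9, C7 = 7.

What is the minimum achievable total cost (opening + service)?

Minimum total cost: 897

For any fixed open set, each restaurant goes to its cheapest open site; total = fixed + service.
{P1}: C1→P1 10·6=60, C2→P1 7·23=161, C3→P1 3·24=72, C4→P1 8·13=104, C5→P1 3·21=63, C6→P1 12·9=108, C7→P1 5·7=35. Service 603; fixed 294; total 897.
{P1, P3}: service 502 + fixed 456 = 958
{P3}: service 861 + fixed 162 = 1023
{P1, P2, P3}: service 493 + fixed 773 = 1266
No other subset beats 897.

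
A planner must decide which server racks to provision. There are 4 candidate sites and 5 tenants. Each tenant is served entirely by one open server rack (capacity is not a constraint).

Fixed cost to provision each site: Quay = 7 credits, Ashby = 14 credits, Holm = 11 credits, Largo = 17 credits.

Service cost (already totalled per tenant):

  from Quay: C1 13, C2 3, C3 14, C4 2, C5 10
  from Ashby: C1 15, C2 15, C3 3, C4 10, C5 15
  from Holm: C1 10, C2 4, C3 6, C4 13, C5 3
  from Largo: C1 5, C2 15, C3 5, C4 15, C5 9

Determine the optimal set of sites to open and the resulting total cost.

For any fixed open set, each tenant goes to its cheapest open site; total = fixed + service.
{Quay, Holm}: C1→Holm 10, C2→Quay 3, C3→Holm 6, C4→Quay 2, C5→Holm 3. Service 24; fixed 18; total 42.
{Holm}: C1→Holm 10, C2→Holm 4, C3→Holm 6, C4→Holm 13, C5→Holm 3. Service 36; fixed 11; total 47.
{Quay, Largo}: C1→Largo 5, C2→Quay 3, C3→Largo 5, C4→Quay 2, C5→Largo 9. Service 24; fixed 24; total 48.
{Quay, Ashby, Holm, Largo}: C1→Largo 5, C2→Quay 3, C3→Ashby 3, C4→Quay 2, C5→Holm 3. Service 16; fixed 49; total 65.
(All 15 nonempty subsets were checked; Quay and Holm is lowest.)

Open Quay and Holm; minimum total cost 42.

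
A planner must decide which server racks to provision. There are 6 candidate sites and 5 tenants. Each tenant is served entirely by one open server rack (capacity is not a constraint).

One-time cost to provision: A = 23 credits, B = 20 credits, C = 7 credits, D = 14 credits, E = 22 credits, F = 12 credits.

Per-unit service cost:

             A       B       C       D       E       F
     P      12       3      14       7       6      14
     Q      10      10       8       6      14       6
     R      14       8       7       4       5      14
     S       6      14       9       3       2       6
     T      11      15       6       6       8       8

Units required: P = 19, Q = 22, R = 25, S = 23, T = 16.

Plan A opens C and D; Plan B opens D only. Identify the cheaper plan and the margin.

Plan A: {C, D}: P→D 7·19=133, Q→D 6·22=132, R→D 4·25=100, S→D 3·23=69, T→C 6·16=96. Service 530; fixed 21; total 551.
Plan B: {D}: P→D 7·19=133, Q→D 6·22=132, R→D 4·25=100, S→D 3·23=69, T→D 6·16=96. Service 530; fixed 14; total 544.
Difference: |551 − 544| = 7.

Plan B is cheaper by 7.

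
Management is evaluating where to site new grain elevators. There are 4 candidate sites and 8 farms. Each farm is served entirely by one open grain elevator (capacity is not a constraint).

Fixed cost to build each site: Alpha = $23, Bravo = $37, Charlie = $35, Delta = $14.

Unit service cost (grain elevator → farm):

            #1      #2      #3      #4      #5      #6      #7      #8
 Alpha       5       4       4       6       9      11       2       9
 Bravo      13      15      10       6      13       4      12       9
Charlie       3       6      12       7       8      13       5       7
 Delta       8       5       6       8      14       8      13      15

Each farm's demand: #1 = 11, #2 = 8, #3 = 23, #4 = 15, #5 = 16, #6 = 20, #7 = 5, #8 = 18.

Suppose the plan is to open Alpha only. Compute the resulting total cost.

Each farm is assigned to its cheapest site among the open ones.
{Alpha}: #1→Alpha 5·11=55, #2→Alpha 4·8=32, #3→Alpha 4·23=92, #4→Alpha 6·15=90, #5→Alpha 9·16=144, #6→Alpha 11·20=220, #7→Alpha 2·5=10, #8→Alpha 9·18=162. Service 805; fixed 23; total 828.

Total cost: 828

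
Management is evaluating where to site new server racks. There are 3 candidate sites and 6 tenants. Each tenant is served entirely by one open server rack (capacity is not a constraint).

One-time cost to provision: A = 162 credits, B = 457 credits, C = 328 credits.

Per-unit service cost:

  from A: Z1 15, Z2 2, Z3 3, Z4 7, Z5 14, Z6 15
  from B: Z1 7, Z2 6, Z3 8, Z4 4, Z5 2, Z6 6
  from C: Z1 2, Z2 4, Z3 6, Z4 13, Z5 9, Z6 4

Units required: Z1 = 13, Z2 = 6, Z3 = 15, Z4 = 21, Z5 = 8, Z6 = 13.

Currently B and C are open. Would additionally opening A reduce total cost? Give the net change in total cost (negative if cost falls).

No — net change +105 (cost rises by 105).

Current service cost with {B, C}: 292.
Adding A: each tenant re-picks its cheapest; new service cost 235, saving 57.
Extra fixed cost: 162. Net change = 162 − 57 = 105.
(Totals: 1077 → 1182.)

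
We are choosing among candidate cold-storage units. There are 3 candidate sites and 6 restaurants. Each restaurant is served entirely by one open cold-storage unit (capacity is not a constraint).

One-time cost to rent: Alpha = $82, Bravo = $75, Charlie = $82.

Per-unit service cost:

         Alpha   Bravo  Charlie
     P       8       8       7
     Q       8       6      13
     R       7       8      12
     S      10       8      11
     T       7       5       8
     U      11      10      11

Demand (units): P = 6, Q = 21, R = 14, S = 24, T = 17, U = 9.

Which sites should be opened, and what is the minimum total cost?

Open Bravo only; minimum total cost 728.

For any fixed open set, each restaurant goes to its cheapest open site; total = fixed + service.
{Bravo}: P→Bravo 8·6=48, Q→Bravo 6·21=126, R→Bravo 8·14=112, S→Bravo 8·24=192, T→Bravo 5·17=85, U→Bravo 10·9=90. Service 653; fixed 75; total 728.
{Alpha, Bravo}: service 639 + fixed 157 = 796
{Bravo, Charlie}: P→Charlie 7·6=42, Q→Bravo 6·21=126, R→Bravo 8·14=112, S→Bravo 8·24=192, T→Bravo 5·17=85, U→Bravo 10·9=90. Service 647; fixed 157; total 804.
{Alpha, Bravo, Charlie}: P→Charlie 7·6=42, Q→Bravo 6·21=126, R→Alpha 7·14=98, S→Bravo 8·24=192, T→Bravo 5·17=85, U→Bravo 10·9=90. Service 633; fixed 239; total 872.
No other subset beats 728.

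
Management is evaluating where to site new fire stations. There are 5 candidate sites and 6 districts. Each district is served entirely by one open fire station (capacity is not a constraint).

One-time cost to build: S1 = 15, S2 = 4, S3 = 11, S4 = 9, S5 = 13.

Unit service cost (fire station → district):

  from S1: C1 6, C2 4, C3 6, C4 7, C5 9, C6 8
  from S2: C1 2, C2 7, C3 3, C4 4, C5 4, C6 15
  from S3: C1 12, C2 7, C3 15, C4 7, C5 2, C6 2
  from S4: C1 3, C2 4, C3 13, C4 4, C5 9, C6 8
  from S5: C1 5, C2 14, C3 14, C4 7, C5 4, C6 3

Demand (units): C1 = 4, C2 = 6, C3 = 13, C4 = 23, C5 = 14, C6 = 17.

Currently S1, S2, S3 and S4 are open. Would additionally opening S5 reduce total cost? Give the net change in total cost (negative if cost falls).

No — net change +13 (cost rises by 13).

Current service cost with {S1, S2, S3, S4}: 225.
Adding S5: each district re-picks its cheapest; new service cost 225, saving 0.
Extra fixed cost: 13. Net change = 13 − 0 = 13.
(Totals: 264 → 277.)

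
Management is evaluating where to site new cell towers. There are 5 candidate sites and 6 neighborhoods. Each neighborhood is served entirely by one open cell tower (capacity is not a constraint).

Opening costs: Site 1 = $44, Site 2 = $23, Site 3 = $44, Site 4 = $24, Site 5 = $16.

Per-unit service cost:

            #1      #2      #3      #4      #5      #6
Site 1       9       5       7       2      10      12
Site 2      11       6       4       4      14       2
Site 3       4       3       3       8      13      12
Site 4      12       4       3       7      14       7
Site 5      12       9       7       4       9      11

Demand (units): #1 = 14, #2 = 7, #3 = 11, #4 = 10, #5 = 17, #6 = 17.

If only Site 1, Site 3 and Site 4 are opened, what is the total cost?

Total cost: 531

Each neighborhood is assigned to its cheapest site among the open ones.
{Site 1, Site 3, Site 4}: #1→Site 3 4·14=56, #2→Site 3 3·7=21, #3→Site 3 3·11=33, #4→Site 1 2·10=20, #5→Site 1 10·17=170, #6→Site 4 7·17=119. Service 419; fixed 112; total 531.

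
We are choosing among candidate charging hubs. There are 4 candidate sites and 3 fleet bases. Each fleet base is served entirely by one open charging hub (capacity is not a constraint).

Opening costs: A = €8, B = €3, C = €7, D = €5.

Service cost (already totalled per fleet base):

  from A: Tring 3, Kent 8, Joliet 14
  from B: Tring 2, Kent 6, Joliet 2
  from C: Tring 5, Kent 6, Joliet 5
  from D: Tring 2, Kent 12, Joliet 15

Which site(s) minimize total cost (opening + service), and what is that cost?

Open B only; minimum total cost 13.

For any fixed open set, each fleet base goes to its cheapest open site; total = fixed + service.
{B}: Tring→B 2, Kent→B 6, Joliet→B 2. Service 10; fixed 3; total 13.
{B, D}: service 10 + fixed 8 = 18
{B, C}: service 10 + fixed 10 = 20
{A, B, C, D}: Tring→B 2, Kent→B 6, Joliet→B 2. Service 10; fixed 23; total 33.
No other subset beats 13.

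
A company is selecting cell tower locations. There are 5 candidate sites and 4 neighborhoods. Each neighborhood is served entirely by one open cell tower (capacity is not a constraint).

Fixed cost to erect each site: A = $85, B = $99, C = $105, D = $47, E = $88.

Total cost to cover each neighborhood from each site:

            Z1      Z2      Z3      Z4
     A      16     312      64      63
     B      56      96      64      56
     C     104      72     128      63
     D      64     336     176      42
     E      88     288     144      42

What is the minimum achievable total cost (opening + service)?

For any fixed open set, each neighborhood goes to its cheapest open site; total = fixed + service.
{B}: Z1→B 56, Z2→B 96, Z3→B 64, Z4→B 56. Service 272; fixed 99; total 371.
{B, D}: Z1→B 56, Z2→B 96, Z3→B 64, Z4→D 42. Service 258; fixed 146; total 404.
{A, C}: service 215 + fixed 190 = 405
{A, B, C, D, E}: Z1→A 16, Z2→C 72, Z3→A 64, Z4→D 42. Service 194; fixed 424; total 618.
No other subset beats 371.

Minimum total cost: 371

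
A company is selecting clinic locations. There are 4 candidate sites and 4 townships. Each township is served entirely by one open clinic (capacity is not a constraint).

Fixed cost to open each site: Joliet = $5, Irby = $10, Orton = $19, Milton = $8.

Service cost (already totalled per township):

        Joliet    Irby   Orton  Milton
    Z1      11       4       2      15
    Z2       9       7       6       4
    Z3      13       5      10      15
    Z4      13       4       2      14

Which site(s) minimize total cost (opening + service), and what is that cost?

Open Irby only; minimum total cost 30.

For any fixed open set, each township goes to its cheapest open site; total = fixed + service.
{Irby}: Z1→Irby 4, Z2→Irby 7, Z3→Irby 5, Z4→Irby 4. Service 20; fixed 10; total 30.
{Joliet, Irby}: Z1→Irby 4, Z2→Irby 7, Z3→Irby 5, Z4→Irby 4. Service 20; fixed 15; total 35.
{Irby, Milton}: Z1→Irby 4, Z2→Milton 4, Z3→Irby 5, Z4→Irby 4. Service 17; fixed 18; total 35.
{Joliet, Irby, Orton, Milton}: Z1→Orton 2, Z2→Milton 4, Z3→Irby 5, Z4→Orton 2. Service 13; fixed 42; total 55.
No other subset beats 30.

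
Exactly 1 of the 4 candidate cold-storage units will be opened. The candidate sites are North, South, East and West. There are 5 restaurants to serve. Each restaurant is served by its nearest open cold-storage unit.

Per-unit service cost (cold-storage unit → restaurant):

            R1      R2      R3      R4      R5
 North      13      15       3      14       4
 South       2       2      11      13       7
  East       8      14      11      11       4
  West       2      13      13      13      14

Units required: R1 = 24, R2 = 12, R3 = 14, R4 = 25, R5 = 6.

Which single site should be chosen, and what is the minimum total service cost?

With exactly 1 open, each restaurant uses its cheapest among the chosen.
{South}: R1→South 2·24=48, R2→South 2·12=24, R3→South 11·14=154, R4→South 13·25=325, R5→South 7·6=42. Service cost 593.
{West}: service cost 795
{East}: service cost 813
Among all 4 size-1 choices, {South} is lowest.

Choose South only; total service cost 593.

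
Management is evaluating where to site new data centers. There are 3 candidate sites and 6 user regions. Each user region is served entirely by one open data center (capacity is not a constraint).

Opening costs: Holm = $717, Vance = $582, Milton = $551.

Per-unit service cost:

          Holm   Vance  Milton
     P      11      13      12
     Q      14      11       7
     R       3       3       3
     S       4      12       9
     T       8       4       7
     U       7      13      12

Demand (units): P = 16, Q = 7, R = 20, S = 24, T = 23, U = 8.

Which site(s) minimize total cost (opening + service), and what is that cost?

For any fixed open set, each user region goes to its cheapest open site; total = fixed + service.
{Milton}: P→Milton 12·16=192, Q→Milton 7·7=49, R→Milton 3·20=60, S→Milton 9·24=216, T→Milton 7·23=161, U→Milton 12·8=96. Service 774; fixed 551; total 1325.
{Holm}: P→Holm 11·16=176, Q→Holm 14·7=98, R→Holm 3·20=60, S→Holm 4·24=96, T→Holm 8·23=184, U→Holm 7·8=56. Service 670; fixed 717; total 1387.
{Vance}: service 829 + fixed 582 = 1411
{Holm, Vance, Milton}: P→Holm 11·16=176, Q→Milton 7·7=49, R→Holm 3·20=60, S→Holm 4·24=96, T→Vance 4·23=92, U→Holm 7·8=56. Service 529; fixed 1850; total 2379.
No other subset beats 1325.

Open Milton only; minimum total cost 1325.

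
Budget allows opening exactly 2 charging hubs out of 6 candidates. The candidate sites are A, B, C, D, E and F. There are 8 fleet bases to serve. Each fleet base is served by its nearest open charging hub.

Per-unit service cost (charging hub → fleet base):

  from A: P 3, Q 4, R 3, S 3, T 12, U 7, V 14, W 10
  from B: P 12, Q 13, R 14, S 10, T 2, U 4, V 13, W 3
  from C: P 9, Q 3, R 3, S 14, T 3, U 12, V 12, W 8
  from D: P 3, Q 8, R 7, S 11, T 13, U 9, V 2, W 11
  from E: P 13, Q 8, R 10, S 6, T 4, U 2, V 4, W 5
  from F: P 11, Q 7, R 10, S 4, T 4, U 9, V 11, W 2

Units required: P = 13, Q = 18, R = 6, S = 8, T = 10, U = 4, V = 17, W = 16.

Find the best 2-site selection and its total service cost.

Choose A and E; total service cost 349.

With exactly 2 open, each fleet base uses its cheapest among the chosen.
{A, E}: P→A 3·13=39, Q→A 4·18=72, R→A 3·6=18, S→A 3·8=24, T→E 4·10=40, U→E 2·4=8, V→E 4·17=68, W→E 5·16=80. Service cost 349.
{D, F}: service cost 381
{B, D}: service cost 423
Among all 15 size-2 choices, {A, E} is lowest.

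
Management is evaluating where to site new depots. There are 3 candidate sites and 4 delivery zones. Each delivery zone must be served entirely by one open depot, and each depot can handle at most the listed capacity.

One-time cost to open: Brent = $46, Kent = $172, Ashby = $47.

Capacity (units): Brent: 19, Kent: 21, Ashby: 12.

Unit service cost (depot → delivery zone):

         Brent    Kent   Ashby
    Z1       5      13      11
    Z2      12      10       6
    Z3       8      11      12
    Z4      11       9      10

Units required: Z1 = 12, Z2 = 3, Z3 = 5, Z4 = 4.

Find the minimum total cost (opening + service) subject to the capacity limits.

Minimum total cost: 251

Open {Brent, Ashby}: Z1→Brent 5·12=60, Z2→Ashby 6·3=18, Z3→Brent 8·5=40, Z4→Ashby 10·4=40.
Loads: Brent carries 17/19, Ashby carries 7/12. Service 158; fixed 93; total 251.
Next best feasible plan costs 271.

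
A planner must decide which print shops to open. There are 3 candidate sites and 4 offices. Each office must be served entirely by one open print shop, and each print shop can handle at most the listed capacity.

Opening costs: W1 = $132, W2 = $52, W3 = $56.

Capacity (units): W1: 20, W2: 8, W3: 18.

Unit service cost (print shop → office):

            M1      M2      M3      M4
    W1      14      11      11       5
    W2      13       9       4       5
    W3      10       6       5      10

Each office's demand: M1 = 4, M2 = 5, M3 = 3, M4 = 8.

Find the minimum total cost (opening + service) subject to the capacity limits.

Open {W2, W3}: M1→W3 10·4=40, M2→W3 6·5=30, M3→W3 5·3=15, M4→W2 5·8=40.
Loads: W2 carries 8/8, W3 carries 12/18. Service 125; fixed 108; total 233.
Next best feasible plan costs 270.

Minimum total cost: 233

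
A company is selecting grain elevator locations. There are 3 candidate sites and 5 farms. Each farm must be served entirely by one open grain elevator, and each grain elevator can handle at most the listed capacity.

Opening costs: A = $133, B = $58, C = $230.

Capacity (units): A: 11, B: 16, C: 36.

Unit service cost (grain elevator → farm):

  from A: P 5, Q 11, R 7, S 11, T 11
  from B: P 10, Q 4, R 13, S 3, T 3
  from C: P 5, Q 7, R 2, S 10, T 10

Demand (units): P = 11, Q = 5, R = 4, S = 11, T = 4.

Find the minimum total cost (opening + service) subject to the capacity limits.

Open {B, C}: P→C 5·11=55, Q→C 7·5=35, R→C 2·4=8, S→B 3·11=33, T→B 3·4=12.
Loads: B carries 15/16, C carries 20/36. Service 143; fixed 288; total 431.
Next best feasible plan costs 444.

Minimum total cost: 431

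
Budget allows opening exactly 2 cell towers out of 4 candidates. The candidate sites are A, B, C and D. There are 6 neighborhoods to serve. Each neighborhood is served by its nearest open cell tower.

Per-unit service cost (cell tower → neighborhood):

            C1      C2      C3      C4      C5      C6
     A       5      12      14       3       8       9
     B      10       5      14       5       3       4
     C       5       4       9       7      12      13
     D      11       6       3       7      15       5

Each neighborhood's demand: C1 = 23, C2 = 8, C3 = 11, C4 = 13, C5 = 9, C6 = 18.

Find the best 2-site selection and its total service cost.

With exactly 2 open, each neighborhood uses its cheapest among the chosen.
{A, D}: C1→A 5·23=115, C2→D 6·8=48, C3→D 3·11=33, C4→A 3·13=39, C5→A 8·9=72, C6→D 5·18=90. Service cost 397.
{B, C}: service cost 410
{A, B}: service cost 447
Among all 6 size-2 choices, {A, D} is lowest.

Choose A and D; total service cost 397.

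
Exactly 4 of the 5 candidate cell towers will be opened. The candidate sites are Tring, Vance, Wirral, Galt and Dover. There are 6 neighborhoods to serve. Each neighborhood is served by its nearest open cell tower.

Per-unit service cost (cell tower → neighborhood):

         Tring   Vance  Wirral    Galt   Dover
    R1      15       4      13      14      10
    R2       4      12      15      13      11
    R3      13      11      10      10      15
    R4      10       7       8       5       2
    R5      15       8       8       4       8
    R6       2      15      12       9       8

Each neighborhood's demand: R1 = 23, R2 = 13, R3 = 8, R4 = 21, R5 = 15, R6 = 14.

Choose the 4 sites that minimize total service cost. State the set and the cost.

Choose Tring, Vance, Galt and Dover; total service cost 354.

With exactly 4 open, each neighborhood uses its cheapest among the chosen.
{Tring, Vance, Galt, Dover}: R1→Vance 4·23=92, R2→Tring 4·13=52, R3→Galt 10·8=80, R4→Dover 2·21=42, R5→Galt 4·15=60, R6→Tring 2·14=28. Service cost 354.
{Tring, Vance, Wirral, Dover}: service cost 414
{Tring, Vance, Wirral, Galt}: service cost 417
Among all 5 size-4 choices, {Tring, Vance, Galt, Dover} is lowest.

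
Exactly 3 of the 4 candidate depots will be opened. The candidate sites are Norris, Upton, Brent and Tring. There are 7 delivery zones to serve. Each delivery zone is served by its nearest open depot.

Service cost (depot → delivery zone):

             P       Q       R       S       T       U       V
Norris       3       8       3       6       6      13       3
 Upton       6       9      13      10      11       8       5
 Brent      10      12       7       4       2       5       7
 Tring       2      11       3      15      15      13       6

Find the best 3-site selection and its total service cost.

Choose Norris, Brent and Tring; total service cost 27.

With exactly 3 open, each delivery zone uses its cheapest among the chosen.
{Norris, Brent, Tring}: P→Tring 2, Q→Norris 8, R→Norris 3, S→Brent 4, T→Brent 2, U→Brent 5, V→Norris 3. Service cost 27.
{Norris, Upton, Brent}: service cost 28
{Upton, Brent, Tring}: service cost 30
Among all 4 size-3 choices, {Norris, Brent, Tring} is lowest.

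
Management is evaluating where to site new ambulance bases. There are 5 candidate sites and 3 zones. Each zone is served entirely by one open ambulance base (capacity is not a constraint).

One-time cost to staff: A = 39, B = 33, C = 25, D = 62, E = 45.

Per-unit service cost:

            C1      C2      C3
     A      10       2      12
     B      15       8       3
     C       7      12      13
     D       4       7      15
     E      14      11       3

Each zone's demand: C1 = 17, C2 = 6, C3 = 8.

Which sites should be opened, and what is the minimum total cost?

Open B and D; minimum total cost 229.

For any fixed open set, each zone goes to its cheapest open site; total = fixed + service.
{B, D}: C1→D 4·17=68, C2→D 7·6=42, C3→B 3·8=24. Service 134; fixed 95; total 229.
{A, B, D}: C1→D 4·17=68, C2→A 2·6=12, C3→B 3·8=24. Service 104; fixed 134; total 238.
{D, E}: service 134 + fixed 107 = 241
{A, B, C, D, E}: C1→D 4·17=68, C2→A 2·6=12, C3→B 3·8=24. Service 104; fixed 204; total 308.
No other subset beats 229.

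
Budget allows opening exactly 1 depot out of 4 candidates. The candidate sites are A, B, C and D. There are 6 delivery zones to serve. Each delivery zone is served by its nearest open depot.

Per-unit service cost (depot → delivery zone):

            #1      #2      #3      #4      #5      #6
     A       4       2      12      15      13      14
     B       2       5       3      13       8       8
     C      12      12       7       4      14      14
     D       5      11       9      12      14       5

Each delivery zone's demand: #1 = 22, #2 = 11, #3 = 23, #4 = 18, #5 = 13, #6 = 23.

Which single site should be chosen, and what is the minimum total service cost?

With exactly 1 open, each delivery zone uses its cheapest among the chosen.
{B}: #1→B 2·22=44, #2→B 5·11=55, #3→B 3·23=69, #4→B 13·18=234, #5→B 8·13=104, #6→B 8·23=184. Service cost 690.
{D}: service cost 951
{C}: service cost 1133
Among all 4 size-1 choices, {B} is lowest.

Choose B only; total service cost 690.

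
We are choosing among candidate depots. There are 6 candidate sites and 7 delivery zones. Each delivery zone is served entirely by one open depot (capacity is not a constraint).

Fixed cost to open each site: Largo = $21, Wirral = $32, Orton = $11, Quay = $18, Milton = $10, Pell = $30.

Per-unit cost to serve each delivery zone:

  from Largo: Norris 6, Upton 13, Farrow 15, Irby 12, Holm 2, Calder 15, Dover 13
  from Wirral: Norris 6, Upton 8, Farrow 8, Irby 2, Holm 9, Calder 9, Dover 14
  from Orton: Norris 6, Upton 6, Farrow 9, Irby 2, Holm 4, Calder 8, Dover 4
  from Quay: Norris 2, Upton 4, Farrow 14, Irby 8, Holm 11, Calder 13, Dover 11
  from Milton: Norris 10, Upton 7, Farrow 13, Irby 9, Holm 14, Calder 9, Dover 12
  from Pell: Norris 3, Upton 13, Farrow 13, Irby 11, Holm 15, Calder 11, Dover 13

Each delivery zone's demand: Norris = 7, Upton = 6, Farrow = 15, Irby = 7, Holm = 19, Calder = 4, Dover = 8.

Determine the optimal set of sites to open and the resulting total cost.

Open Largo, Orton and Quay; minimum total cost 339.

For any fixed open set, each delivery zone goes to its cheapest open site; total = fixed + service.
{Largo, Orton, Quay}: Norris→Quay 2·7=14, Upton→Quay 4·6=24, Farrow→Orton 9·15=135, Irby→Orton 2·7=14, Holm→Largo 2·19=38, Calder→Orton 8·4=32, Dover→Orton 4·8=32. Service 289; fixed 50; total 339.
{Largo, Orton, Quay, Milton}: service 289 + fixed 60 = 349
{Largo, Wirral, Orton, Quay}: Norris→Quay 2·7=14, Upton→Quay 4·6=24, Farrow→Wirral 8·15=120, Irby→Wirral 2·7=14, Holm→Largo 2·19=38, Calder→Orton 8·4=32, Dover→Orton 4·8=32. Service 274; fixed 82; total 356.
{Largo, Wirral, Orton, Quay, Milton, Pell}: service 274 + fixed 122 = 396
No other subset beats 339.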